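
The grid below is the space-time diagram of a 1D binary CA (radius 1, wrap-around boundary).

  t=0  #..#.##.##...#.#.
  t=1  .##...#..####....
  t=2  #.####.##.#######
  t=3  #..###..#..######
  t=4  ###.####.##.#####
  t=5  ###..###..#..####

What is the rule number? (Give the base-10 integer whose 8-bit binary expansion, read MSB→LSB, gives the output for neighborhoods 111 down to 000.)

  ###|#  b7=1 t=1,i=10
  ##.|#  b6=1 t=0,i=6
  #.#|.  b5=0 t=0,i=4
  #..|#  b4=1 t=0,i=1
  .##|.  b3=0 t=0,i=5
  .#.|.  b2=0 t=0,i=0
  ..#|#  b1=1 t=0,i=2
  ...|#  b0=1 t=0,i=11
  bits 11010011 = 211

211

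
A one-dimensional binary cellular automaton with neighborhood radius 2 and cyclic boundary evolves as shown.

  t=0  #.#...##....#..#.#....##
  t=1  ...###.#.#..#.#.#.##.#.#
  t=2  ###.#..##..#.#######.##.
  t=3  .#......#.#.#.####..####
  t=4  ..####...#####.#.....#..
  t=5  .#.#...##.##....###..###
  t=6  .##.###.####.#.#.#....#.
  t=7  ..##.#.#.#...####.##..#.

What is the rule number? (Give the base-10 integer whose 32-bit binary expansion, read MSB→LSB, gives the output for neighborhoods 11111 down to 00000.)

  ##### -> #   bit 31 = 1  t=2,i=15
  ####. -> .   bit 30 = 0  t=2,i=18
  ###.# -> .   bit 29 = 0  t=0,i=0
  ###.. -> .   bit 28 = 0  t=3,i=17
  ##.## -> #   bit 27 = 1  t=2,i=20
  ##.#. -> .   bit 26 = 0  t=0,i=1
  ##..# -> .   bit 25 = 0  t=2,i=9
  ##... -> .   bit 24 = 0  t=0,i=8
  #.### -> .   bit 23 = 0  t=2,i=0
  #.##. -> #   bit 22 = 1  t=1,i=18
  #.#.# -> #   bit 21 = 1  t=1,i=7
  #.#.. -> .   bit 20 = 0  t=0,i=2
  #..## -> .   bit 19 = 0  t=2,i=6
  #..#. -> #   bit 18 = 1  t=0,i=14
  #...# -> #   bit 17 = 1  t=0,i=4
  #.... -> #   bit 16 = 1  t=0,i=9
  .#### -> #   bit 15 = 1  t=2,i=14
  .###. -> #   bit 14 = 1  t=0,i=23
  .##.# -> #   bit 13 = 1  t=1,i=19
  .##.. -> #   bit 12 = 1  t=0,i=7
  .#.## -> #   bit 11 = 1  t=1,i=17
  .#.#. -> #   bit 10 = 1  t=0,i=16
  .#..# -> .   bit 9 = 0  t=0,i=13
  .#... -> #   bit 8 = 1  t=0,i=3
  ..### -> .   bit 7 = 0  t=0,i=22
  ..##. -> .   bit 6 = 0  t=0,i=6
  ..#.# -> .   bit 5 = 0  t=0,i=15
  ..#.. -> #   bit 4 = 1  t=0,i=12
  ...## -> #   bit 3 = 1  t=0,i=5
  ...#. -> .   bit 2 = 0  t=0,i=11
  ....# -> .   bit 1 = 0  t=0,i=10
  ..... -> #   bit 0 = 1  t=3,i=4
  bits 10001000011001111111110100011001 = 2288516377

2288516377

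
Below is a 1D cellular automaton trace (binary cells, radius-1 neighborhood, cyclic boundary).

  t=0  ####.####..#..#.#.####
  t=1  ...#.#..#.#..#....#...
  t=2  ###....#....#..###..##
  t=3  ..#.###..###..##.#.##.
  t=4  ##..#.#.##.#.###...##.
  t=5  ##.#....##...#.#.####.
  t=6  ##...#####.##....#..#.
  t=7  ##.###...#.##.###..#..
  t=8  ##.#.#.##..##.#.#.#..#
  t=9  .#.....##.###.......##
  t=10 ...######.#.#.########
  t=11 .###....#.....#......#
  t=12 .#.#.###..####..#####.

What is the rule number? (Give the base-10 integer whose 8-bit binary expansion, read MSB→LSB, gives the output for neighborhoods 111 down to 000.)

75

  ### -> .   bit 7 = 0  t=0,i=0
  ##. -> #   bit 6 = 1  t=0,i=3
  #.# -> .   bit 5 = 0  t=0,i=4
  #.. -> .   bit 4 = 0  t=0,i=9
  .## -> #   bit 3 = 1  t=0,i=5
  .#. -> .   bit 2 = 0  t=0,i=11
  ..# -> #   bit 1 = 1  t=0,i=10
  ... -> #   bit 0 = 1  t=1,i=0
  bits 01001011 = 75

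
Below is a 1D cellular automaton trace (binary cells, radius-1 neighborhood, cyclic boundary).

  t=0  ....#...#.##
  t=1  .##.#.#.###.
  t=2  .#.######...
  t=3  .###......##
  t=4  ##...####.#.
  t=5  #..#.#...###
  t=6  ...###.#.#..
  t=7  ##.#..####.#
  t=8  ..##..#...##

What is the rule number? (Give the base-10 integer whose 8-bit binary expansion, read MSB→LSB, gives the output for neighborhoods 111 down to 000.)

45

  ### -> .   bit 7 = 0  t=1,i=9
  ##. -> .   bit 6 = 0  t=0,i=11
  #.# -> #   bit 5 = 1  t=0,i=9
  #.. -> .   bit 4 = 0  t=0,i=0
  .## -> #   bit 3 = 1  t=0,i=10
  .#. -> #   bit 2 = 1  t=0,i=4
  ..# -> .   bit 1 = 0  t=0,i=3
  ... -> #   bit 0 = 1  t=0,i=1
  bits 00101101 = 45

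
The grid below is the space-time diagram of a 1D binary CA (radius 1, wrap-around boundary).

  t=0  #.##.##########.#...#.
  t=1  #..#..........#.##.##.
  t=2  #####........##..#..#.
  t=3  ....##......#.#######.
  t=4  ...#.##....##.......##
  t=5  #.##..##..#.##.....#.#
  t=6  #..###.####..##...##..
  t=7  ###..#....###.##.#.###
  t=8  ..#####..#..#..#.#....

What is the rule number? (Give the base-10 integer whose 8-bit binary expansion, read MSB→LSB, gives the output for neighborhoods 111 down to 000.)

86

  ###|.  b7=0 t=0,i=6
  ##.|#  b6=1 t=0,i=3
  #.#|.  b5=0 t=0,i=1
  #..|#  b4=1 t=0,i=17
  .##|.  b3=0 t=0,i=2
  .#.|#  b2=1 t=0,i=0
  ..#|#  b1=1 t=0,i=19
  ...|.  b0=0 t=0,i=18
  bits 01010110 = 86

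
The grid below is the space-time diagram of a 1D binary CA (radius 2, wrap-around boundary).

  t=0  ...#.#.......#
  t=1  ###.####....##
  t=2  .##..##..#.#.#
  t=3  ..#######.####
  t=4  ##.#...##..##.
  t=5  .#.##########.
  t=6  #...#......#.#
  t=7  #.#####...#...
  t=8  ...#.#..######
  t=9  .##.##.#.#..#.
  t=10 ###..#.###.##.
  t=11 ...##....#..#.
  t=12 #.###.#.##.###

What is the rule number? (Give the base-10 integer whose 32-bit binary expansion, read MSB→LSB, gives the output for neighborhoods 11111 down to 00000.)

1648342364

  nb #####: next=.  (t=1,i=0, bit31=0)
  nb ####.: next=#  (t=1,i=1, bit30=1)
  nb ###.#: next=#  (t=1,i=2, bit29=1)
  nb ###..: next=.  (t=1,i=7, bit28=0)
  nb ##.##: next=.  (t=1,i=3, bit27=0)
  nb ##.#.: next=.  (t=4,i=2, bit26=0)
  nb ##..#: next=#  (t=2,i=3, bit25=1)
  nb ##...: next=.  (t=1,i=8, bit24=0)
  nb #.###: next=.  (t=1,i=4, bit23=0)
  nb #.##.: next=.  (t=2,i=1, bit22=0)
  nb #.#.#: next=#  (t=2,i=11, bit21=1)
  nb #.#..: next=#  (t=0,i=5, bit20=1)
  nb #..##: next=#  (t=2,i=4, bit19=1)
  nb #..#.: next=#  (t=2,i=8, bit18=1)
  nb #...#: next=#  (t=0,i=1, bit17=1)
  nb #....: next=#  (t=0,i=7, bit16=1)
  nb .####: next=#  (t=1,i=5, bit15=1)
  nb .###.: next=.  (t=10,i=1, bit14=0)
  nb .##.#: next=#  (t=4,i=1, bit13=1)
  nb .##..: next=#  (t=2,i=2, bit12=1)
  nb .#.##: next=.  (t=2,i=0, bit11=0)
  nb .#.#.: next=#  (t=0,i=4, bit10=1)
  nb .#..#: next=.  (t=8,i=6, bit9=0)
  nb .#...: next=#  (t=0,i=0, bit8=1)
  nb ..###: next=.  (t=1,i=12, bit7=0)
  nb ..##.: next=#  (t=2,i=5, bit6=1)
  nb ..#.#: next=.  (t=0,i=3, bit5=0)
  nb ..#..: next=#  (t=0,i=13, bit4=1)
  nb ...##: next=#  (t=1,i=11, bit3=1)
  nb ...#.: next=#  (t=0,i=2, bit2=1)
  nb ....#: next=.  (t=0,i=11, bit1=0)
  nb .....: next=.  (t=0,i=8, bit0=0)
  bits 01100010001111111011010101011100 = 1648342364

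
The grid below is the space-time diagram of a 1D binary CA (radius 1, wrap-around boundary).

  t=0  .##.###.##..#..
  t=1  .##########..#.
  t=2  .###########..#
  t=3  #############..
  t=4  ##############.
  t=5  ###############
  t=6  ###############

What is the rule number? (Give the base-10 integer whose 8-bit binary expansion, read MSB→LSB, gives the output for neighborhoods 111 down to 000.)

  ### -> #   bit 7 = 1  t=0,i=5
  ##. -> #   bit 6 = 1  t=0,i=2
  #.# -> #   bit 5 = 1  t=0,i=3
  #.. -> #   bit 4 = 1  t=0,i=10
  .## -> #   bit 3 = 1  t=0,i=1
  .#. -> .   bit 2 = 0  t=0,i=12
  ..# -> .   bit 1 = 0  t=0,i=0
  ... -> .   bit 0 = 0  t=0,i=14
  bits 11111000 = 248

248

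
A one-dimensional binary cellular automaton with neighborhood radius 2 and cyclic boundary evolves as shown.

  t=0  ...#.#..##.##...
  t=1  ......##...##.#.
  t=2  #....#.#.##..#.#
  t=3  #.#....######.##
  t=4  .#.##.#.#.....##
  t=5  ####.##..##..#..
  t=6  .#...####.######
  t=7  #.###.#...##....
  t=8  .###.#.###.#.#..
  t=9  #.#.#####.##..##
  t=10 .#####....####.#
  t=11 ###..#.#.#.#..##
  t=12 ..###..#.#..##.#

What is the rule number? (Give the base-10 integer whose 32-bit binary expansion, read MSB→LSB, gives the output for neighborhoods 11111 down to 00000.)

  [31] ##### => .  t=3,i=9
  [30] ####. => .  t=3,i=11
  [29] ###.# => .  t=3,i=0
  [28] ###.. => #  t=10,i=5
  [27] ##.## => .  t=0,i=10
  [26] ##.#. => #  t=1,i=13
  [25] ##..# => #  t=2,i=11
  [24] ##... => .  t=0,i=13
  [23] #.### => #  t=3,i=14
  [22] #.##. => #  t=0,i=11
  [21] #.#.# => #  t=2,i=7
  [20] #.#.. => .  t=0,i=5
  [19] #..## => #  t=0,i=7
  [18] #..#. => #  t=2,i=12
  [17] #...# => #  t=1,i=9
  [16] #.... => #  t=0,i=14
  [15] .#### => #  t=3,i=8
  [14] .###. => #  t=3,i=15
  [13] .##.# => .  t=0,i=9
  [12] .##.. => #  t=0,i=12
  [11] .#.## => #  t=2,i=8
  [10] .#.#. => .  t=0,i=4
  [9] .#..# => #  t=0,i=6
  [8] .#... => #  t=1,i=15
  [7] ..### => .  t=3,i=7
  [6] ..##. => .  t=0,i=8
  [5] ..#.# => .  t=0,i=3
  [4] ..#.. => #  t=5,i=13
  [3] ...## => #  t=1,i=5
  [2] ...#. => .  t=0,i=2
  [1] ....# => .  t=0,i=1
  [0] ..... => .  t=0,i=0
  bits 00010110111011111101101100011000 = 384817944

384817944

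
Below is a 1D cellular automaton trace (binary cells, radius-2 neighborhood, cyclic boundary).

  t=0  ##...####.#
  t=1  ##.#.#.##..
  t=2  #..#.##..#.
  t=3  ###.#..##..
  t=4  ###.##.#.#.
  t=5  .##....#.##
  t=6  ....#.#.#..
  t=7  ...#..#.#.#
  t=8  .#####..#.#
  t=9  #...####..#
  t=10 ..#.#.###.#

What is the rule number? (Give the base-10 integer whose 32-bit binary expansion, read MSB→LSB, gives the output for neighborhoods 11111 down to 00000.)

1916226260

  [31] ##### => .  t=8,i=3
  [30] ####. => #  t=0,i=7
  [29] ###.# => #  t=0,i=8
  [28] ###.. => #  t=0,i=1
  [27] ##.## => .  t=0,i=9
  [26] ##.#. => .  t=1,i=2
  [25] ##..# => #  t=1,i=9
  [24] ##... => .  t=0,i=2
  [23] #.### => .  t=0,i=10
  [22] #.##. => .  t=1,i=7
  [21] #.#.# => #  t=1,i=3
  [20] #.#.. => #  t=2,i=0
  [19] #..## => .  t=1,i=10
  [18] #..#. => #  t=2,i=2
  [17] #...# => #  t=0,i=3
  [16] #.... => #  t=5,i=4
  [15] .#### => .  t=0,i=6
  [14] .###. => #  t=0,i=0
  [13] .##.# => .  t=1,i=1
  [12] .##.. => .  t=1,i=8
  [11] .#.## => #  t=1,i=6
  [10] .#.#. => .  t=1,i=4
  [9] .#..# => #  t=2,i=1
  [8] .#... => .  t=6,i=9
  [7] ..### => #  t=0,i=5
  [6] ..##. => #  t=1,i=0
  [5] ..#.# => .  t=2,i=3
  [4] ..#.. => #  t=7,i=3
  [3] ...## => .  t=0,i=4
  [2] ...#. => #  t=5,i=6
  [1] ....# => .  t=5,i=5
  [0] ..... => .  t=6,i=0
  bits 01110010001101110100101011010100 = 1916226260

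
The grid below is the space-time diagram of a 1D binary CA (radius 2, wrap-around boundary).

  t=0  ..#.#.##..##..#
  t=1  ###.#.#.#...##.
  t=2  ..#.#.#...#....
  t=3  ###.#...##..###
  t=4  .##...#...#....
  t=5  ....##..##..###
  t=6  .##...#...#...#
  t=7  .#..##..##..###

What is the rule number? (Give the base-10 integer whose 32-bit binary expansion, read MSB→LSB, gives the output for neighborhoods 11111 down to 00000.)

  [31] ##### => .  t=3,i=0
  [30] ####. => #  t=3,i=1
  [29] ###.# => #  t=1,i=2
  [28] ###.. => #  t=5,i=14
  [27] ##.## => .  t=1,i=14
  [26] ##.#. => .  t=1,i=3
  [25] ##..# => #  t=0,i=8
  [24] ##... => .  t=4,i=3
  [23] #.### => .  t=1,i=0
  [22] #.##. => #  t=0,i=6
  [21] #.#.# => #  t=0,i=4
  [20] #.#.. => .  t=1,i=8
  [19] #..## => .  t=0,i=9
  [18] #..#. => #  t=0,i=1
  [17] #...# => #  t=1,i=10
  [16] #.... => #  t=2,i=12
  [15] .#### => .  t=3,i=13
  [14] .###. => .  t=1,i=1
  [13] .##.# => .  t=1,i=13
  [12] .##.. => .  t=0,i=7
  [11] .#.## => .  t=0,i=5
  [10] .#.#. => .  t=0,i=3
  [9] .#..# => #  t=0,i=0
  [8] .#... => .  t=1,i=9
  [7] ..### => .  t=3,i=12
  [6] ..##. => .  t=0,i=10
  [5] ..#.# => #  t=0,i=2
  [4] ..#.. => .  t=0,i=14
  [3] ...## => .  t=1,i=11
  [2] ...#. => #  t=2,i=1
  [1] ....# => #  t=2,i=0
  [0] ..... => #  t=2,i=13
  bits 01110010011001110000001000100111 = 1919353383

1919353383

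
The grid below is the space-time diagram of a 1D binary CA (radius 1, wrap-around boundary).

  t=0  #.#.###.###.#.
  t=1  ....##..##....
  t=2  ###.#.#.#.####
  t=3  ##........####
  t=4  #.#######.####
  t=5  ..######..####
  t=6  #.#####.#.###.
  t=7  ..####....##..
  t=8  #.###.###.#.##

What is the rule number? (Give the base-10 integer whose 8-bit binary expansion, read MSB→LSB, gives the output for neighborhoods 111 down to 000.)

153

  nb ###: next=#  (t=0,i=5, bit7=1)
  nb ##.: next=.  (t=0,i=6, bit6=0)
  nb #.#: next=.  (t=0,i=1, bit5=0)
  nb #..: next=#  (t=1,i=6, bit4=1)
  nb .##: next=#  (t=0,i=4, bit3=1)
  nb .#.: next=.  (t=0,i=0, bit2=0)
  nb ..#: next=.  (t=1,i=3, bit1=0)
  nb ...: next=#  (t=1,i=0, bit0=1)
  bits 10011001 = 153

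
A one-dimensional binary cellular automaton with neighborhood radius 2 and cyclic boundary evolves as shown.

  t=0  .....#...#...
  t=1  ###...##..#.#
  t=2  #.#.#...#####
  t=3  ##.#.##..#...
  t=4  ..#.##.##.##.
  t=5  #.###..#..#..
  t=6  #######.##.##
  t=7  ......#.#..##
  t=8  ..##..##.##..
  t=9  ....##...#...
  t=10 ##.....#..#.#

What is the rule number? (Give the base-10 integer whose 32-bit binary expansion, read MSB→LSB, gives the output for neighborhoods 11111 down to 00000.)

919523105

  nb #####: next=.  (t=2,i=10, bit31=0)
  nb ####.: next=.  (t=1,i=1, bit30=0)
  nb ###.#: next=#  (t=2,i=0, bit29=1)
  nb ###..: next=#  (t=1,i=2, bit28=1)
  nb ##.##: next=.  (t=4,i=6, bit27=0)
  nb ##.#.: next=#  (t=2,i=1, bit26=1)
  nb ##..#: next=#  (t=1,i=8, bit25=1)
  nb ##...: next=.  (t=1,i=3, bit24=0)
  nb #.###: next=#  (t=1,i=12, bit23=1)
  nb #.##.: next=#  (t=3,i=5, bit22=1)
  nb #.#.#: next=.  (t=2,i=2, bit21=0)
  nb #.#..: next=.  (t=2,i=4, bit20=0)
  nb #..##: next=#  (t=7,i=10, bit19=1)
  nb #..#.: next=#  (t=1,i=9, bit18=1)
  nb #...#: next=#  (t=0,i=7, bit17=1)
  nb #....: next=.  (t=0,i=11, bit16=0)
  nb .####: next=#  (t=1,i=0, bit15=1)
  nb .###.: next=#  (t=5,i=3, bit14=1)
  nb .##.#: next=.  (t=3,i=1, bit13=0)
  nb .##..: next=.  (t=1,i=7, bit12=0)
  nb .#.##: next=#  (t=1,i=11, bit11=1)
  nb .#.#.: next=#  (t=2,i=3, bit10=1)
  nb .#..#: next=#  (t=5,i=8, bit9=1)
  nb .#...: next=#  (t=0,i=6, bit8=1)
  nb ..###: next=.  (t=2,i=8, bit7=0)
  nb ..##.: next=.  (t=1,i=6, bit6=0)
  nb ..#.#: next=#  (t=1,i=10, bit5=1)
  nb ..#..: next=.  (t=0,i=5, bit4=0)
  nb ...##: next=.  (t=1,i=5, bit3=0)
  nb ...#.: next=.  (t=0,i=4, bit2=0)
  nb ....#: next=.  (t=0,i=3, bit1=0)
  nb .....: next=#  (t=0,i=0, bit0=1)
  bits 00110110110011101100111100100001 = 919523105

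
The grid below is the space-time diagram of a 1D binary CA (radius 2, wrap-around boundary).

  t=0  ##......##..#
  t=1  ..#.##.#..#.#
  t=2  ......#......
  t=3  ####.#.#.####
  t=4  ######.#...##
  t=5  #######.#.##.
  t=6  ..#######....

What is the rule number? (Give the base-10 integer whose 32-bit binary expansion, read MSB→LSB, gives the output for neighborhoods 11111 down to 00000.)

  ##### -> #   bit 31 = 1  t=3,i=0
  ####. -> #   bit 30 = 1  t=3,i=2
  ###.# -> #   bit 29 = 1  t=3,i=3
  ###.. -> .   bit 28 = 0  t=0,i=1
  ##.## -> .   bit 27 = 0  t=5,i=12
  ##.#. -> #   bit 26 = 1  t=1,i=6
  ##..# -> #   bit 25 = 1  t=0,i=10
  ##... -> #   bit 24 = 1  t=0,i=2
  #.### -> .   bit 23 = 0  t=3,i=9
  #.##. -> .   bit 22 = 0  t=1,i=4
  #.#.# -> #   bit 21 = 1  t=3,i=5
  #.#.. -> .   bit 20 = 0  t=1,i=7
  #..## -> .   bit 19 = 0  t=0,i=11
  #..#. -> .   bit 18 = 0  t=1,i=1
  #...# -> .   bit 17 = 0  t=4,i=9
  #.... -> .   bit 16 = 0  t=0,i=3
  .#### -> .   bit 15 = 0  t=3,i=10
  .###. -> .   bit 14 = 0  t=0,i=0
  .##.# -> .   bit 13 = 0  t=1,i=5
  .##.. -> .   bit 12 = 0  t=0,i=9
  .#.## -> .   bit 11 = 0  t=1,i=3
  .#.#. -> .   bit 10 = 0  t=1,i=11
  .#..# -> .   bit 9 = 0  t=1,i=0
  .#... -> #   bit 8 = 1  t=2,i=7
  ..### -> #   bit 7 = 1  t=0,i=12
  ..##. -> .   bit 6 = 0  t=0,i=8
  ..#.# -> .   bit 5 = 0  t=1,i=2
  ..#.. -> .   bit 4 = 0  t=2,i=6
  ...## -> #   bit 3 = 1  t=0,i=7
  ...#. -> #   bit 2 = 1  t=2,i=5
  ....# -> .   bit 1 = 0  t=0,i=6
  ..... -> #   bit 0 = 1  t=0,i=4
  bits 11100111001000000000000110001101 = 3877634445

3877634445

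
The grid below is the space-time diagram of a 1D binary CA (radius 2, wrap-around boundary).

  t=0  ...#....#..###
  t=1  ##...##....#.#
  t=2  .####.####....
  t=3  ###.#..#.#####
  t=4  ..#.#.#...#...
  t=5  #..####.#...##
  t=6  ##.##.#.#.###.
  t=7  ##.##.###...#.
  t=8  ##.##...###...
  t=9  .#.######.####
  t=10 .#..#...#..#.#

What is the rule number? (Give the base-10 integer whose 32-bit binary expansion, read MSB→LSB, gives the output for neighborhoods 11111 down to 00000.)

863483019

  #####|.  b31=0 t=3,i=0
  ####.|.  b30=0 t=2,i=3
  ###.#|#  b29=1 t=2,i=4
  ###..|#  b28=1 t=0,i=13
  ##.##|.  b27=0 t=2,i=5
  ##.#.|.  b26=0 t=3,i=3
  ##..#|#  b25=1 t=5,i=1
  ##...|#  b24=1 t=0,i=0
  #.###|.  b23=0 t=1,i=13
  #.##.|#  b22=1 t=6,i=0
  #.#.#|#  b21=1 t=4,i=4
  #.#..|#  b20=1 t=3,i=4
  #..##|.  b19=0 t=0,i=10
  #..#.|#  b18=1 t=3,i=6
  #...#|#  b17=1 t=0,i=1
  #....|#  b16=1 t=0,i=5
  .####|#  b15=1 t=2,i=2
  .###.|.  b14=0 t=0,i=12
  .##.#|#  b13=1 t=6,i=1
  .##..|#  b12=1 t=1,i=6
  .#.##|.  b11=0 t=1,i=12
  .#.#.|#  b10=1 t=4,i=3
  .#..#|.  b9=0 t=0,i=9
  .#...|.  b8=0 t=0,i=4
  ..###|#  b7=1 t=0,i=11
  ..##.|.  b6=0 t=1,i=5
  ..#.#|.  b5=0 t=1,i=11
  ..#..|.  b4=0 t=0,i=3
  ...##|#  b3=1 t=1,i=4
  ...#.|.  b2=0 t=0,i=2
  ....#|#  b1=1 t=0,i=6
  .....|#  b0=1 t=2,i=12
  bits 00110011011101111011010010001011 = 863483019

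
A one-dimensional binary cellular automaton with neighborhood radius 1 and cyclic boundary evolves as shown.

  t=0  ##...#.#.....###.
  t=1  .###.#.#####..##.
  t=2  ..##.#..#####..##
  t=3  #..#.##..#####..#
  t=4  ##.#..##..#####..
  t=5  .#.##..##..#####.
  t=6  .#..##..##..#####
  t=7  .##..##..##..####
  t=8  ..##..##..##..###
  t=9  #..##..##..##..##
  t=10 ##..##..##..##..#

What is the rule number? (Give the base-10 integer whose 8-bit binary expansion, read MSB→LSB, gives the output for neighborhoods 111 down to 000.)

  nb ###: next=#  (t=0,i=14, bit7=1)
  nb ##.: next=#  (t=0,i=1, bit6=1)
  nb #.#: next=.  (t=0,i=6, bit5=0)
  nb #..: next=#  (t=0,i=2, bit4=1)
  nb .##: next=.  (t=0,i=0, bit3=0)
  nb .#.: next=#  (t=0,i=5, bit2=1)
  nb ..#: next=.  (t=0,i=4, bit1=0)
  nb ...: next=#  (t=0,i=3, bit0=1)
  bits 11010101 = 213

213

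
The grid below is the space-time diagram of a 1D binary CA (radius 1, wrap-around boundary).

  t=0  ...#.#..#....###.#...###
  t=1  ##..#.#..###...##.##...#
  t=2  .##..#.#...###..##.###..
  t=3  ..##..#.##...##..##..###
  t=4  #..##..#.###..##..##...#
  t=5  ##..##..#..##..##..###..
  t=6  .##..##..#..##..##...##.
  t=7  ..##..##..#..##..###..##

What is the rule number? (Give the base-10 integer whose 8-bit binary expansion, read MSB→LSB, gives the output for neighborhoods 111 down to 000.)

  ### -> .   bit 7 = 0  t=0,i=14
  ##. -> #   bit 6 = 1  t=0,i=15
  #.# -> #   bit 5 = 1  t=0,i=4
  #.. -> #   bit 4 = 1  t=0,i=0
  .## -> .   bit 3 = 0  t=0,i=13
  .#. -> .   bit 2 = 0  t=0,i=3
  ..# -> .   bit 1 = 0  t=0,i=2
  ... -> #   bit 0 = 1  t=0,i=1
  bits 01110001 = 113

113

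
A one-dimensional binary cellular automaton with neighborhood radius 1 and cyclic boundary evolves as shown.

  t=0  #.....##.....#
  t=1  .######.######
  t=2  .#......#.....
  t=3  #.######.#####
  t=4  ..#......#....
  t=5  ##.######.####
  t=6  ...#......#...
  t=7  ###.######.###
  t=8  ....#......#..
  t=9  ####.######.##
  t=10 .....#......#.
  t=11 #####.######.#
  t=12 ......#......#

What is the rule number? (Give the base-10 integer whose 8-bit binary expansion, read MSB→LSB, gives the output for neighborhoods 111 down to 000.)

27

  [7] ### => .  t=1,i=2
  [6] ##. => .  t=0,i=0
  [5] #.# => .  t=1,i=0
  [4] #.. => #  t=0,i=1
  [3] .## => #  t=0,i=6
  [2] .#. => .  t=2,i=1
  [1] ..# => #  t=0,i=5
  [0] ... => #  t=0,i=2
  bits 00011011 = 27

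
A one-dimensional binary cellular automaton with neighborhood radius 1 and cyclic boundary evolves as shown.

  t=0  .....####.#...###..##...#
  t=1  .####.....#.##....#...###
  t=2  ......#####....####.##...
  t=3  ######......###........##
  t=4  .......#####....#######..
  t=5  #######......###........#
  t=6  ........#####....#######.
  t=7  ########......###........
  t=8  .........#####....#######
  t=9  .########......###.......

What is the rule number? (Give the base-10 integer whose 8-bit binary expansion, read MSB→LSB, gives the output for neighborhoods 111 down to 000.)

7

  ### -> .   bit 7 = 0  t=0,i=6
  ##. -> .   bit 6 = 0  t=0,i=8
  #.# -> .   bit 5 = 0  t=0,i=9
  #.. -> .   bit 4 = 0  t=0,i=0
  .## -> .   bit 3 = 0  t=0,i=5
  .#. -> #   bit 2 = 1  t=0,i=10
  ..# -> #   bit 1 = 1  t=0,i=4
  ... -> #   bit 0 = 1  t=0,i=1
  bits 00000111 = 7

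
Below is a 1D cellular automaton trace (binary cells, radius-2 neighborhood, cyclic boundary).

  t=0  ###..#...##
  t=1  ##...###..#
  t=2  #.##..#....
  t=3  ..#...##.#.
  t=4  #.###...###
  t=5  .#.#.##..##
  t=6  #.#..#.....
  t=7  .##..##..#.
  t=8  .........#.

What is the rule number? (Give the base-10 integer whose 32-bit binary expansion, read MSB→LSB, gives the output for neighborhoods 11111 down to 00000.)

3444753682

  #####|#  b31=1 t=0,i=0
  ####.|#  b30=1 t=0,i=1
  ###.#|.  b29=0 t=4,i=0
  ###..|.  b28=0 t=0,i=2
  ##.##|#  b27=1 t=4,i=1
  ##.#.|#  b26=1 t=3,i=8
  ##..#|.  b25=0 t=0,i=3
  ##...|#  b24=1 t=1,i=2
  #.###|.  b23=0 t=4,i=2
  #.##.|#  b22=1 t=2,i=2
  #.#.#|.  b21=0 t=5,i=1
  #.#..|#  b20=1 t=3,i=9
  #..##|.  b19=0 t=1,i=9
  #..#.|.  b18=0 t=0,i=4
  #...#|#  b17=1 t=0,i=7
  #....|.  b16=0 t=2,i=8
  .####|#  b15=1 t=0,i=10
  .###.|#  b14=1 t=1,i=0
  .##.#|.  b13=0 t=3,i=7
  .##..|.  b12=0 t=2,i=3
  .#.##|.  b11=0 t=2,i=1
  .#.#.|#  b10=1 t=5,i=2
  .#..#|.  b9=0 t=6,i=3
  .#...|#  b8=1 t=0,i=6
  ..###|.  b7=0 t=0,i=9
  ..##.|.  b6=0 t=3,i=6
  ..#.#|.  b5=0 t=2,i=0
  ..#..|#  b4=1 t=0,i=5
  ...##|.  b3=0 t=0,i=8
  ...#.|.  b2=0 t=2,i=10
  ....#|#  b1=1 t=2,i=9
  .....|.  b0=0 t=6,i=8
  bits 11001101010100101100010100010010 = 3444753682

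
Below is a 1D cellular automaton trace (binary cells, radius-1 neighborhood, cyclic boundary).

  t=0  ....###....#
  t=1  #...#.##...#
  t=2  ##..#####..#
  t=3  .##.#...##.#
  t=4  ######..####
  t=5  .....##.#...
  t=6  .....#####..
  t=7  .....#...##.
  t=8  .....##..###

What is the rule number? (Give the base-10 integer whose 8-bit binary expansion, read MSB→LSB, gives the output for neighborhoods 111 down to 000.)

  ###|.  b7=0 t=0,i=5
  ##.|#  b6=1 t=0,i=6
  #.#|#  b5=1 t=1,i=5
  #..|#  b4=1 t=0,i=0
  .##|#  b3=1 t=0,i=4
  .#.|#  b2=1 t=0,i=11
  ..#|.  b1=0 t=0,i=3
  ...|.  b0=0 t=0,i=1
  bits 01111100 = 124

124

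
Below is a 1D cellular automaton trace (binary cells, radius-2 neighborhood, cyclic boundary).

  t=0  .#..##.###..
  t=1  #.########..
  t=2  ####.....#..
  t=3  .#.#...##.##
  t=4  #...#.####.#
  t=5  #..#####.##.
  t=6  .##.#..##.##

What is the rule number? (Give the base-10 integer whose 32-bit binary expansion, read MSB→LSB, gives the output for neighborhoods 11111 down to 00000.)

1015610222

  #####|.  b31=0 t=1,i=4
  ####.|.  b30=0 t=1,i=8
  ###.#|#  b29=1 t=4,i=9
  ###..|#  b28=1 t=0,i=9
  ##.##|#  b27=1 t=0,i=6
  ##.#.|#  b26=1 t=3,i=0
  ##..#|.  b25=0 t=1,i=10
  ##...|.  b24=0 t=0,i=10
  #.###|#  b23=1 t=0,i=7
  #.##.|.  b22=0 t=3,i=10
  #.#.#|.  b21=0 t=3,i=1
  #.#..|.  b20=0 t=3,i=3
  #..##|#  b19=1 t=0,i=3
  #..#.|.  b18=0 t=1,i=11
  #...#|.  b17=0 t=0,i=11
  #....|.  b16=0 t=2,i=5
  .####|#  b15=1 t=1,i=3
  .###.|#  b14=1 t=0,i=8
  .##.#|#  b13=1 t=0,i=5
  .##..|#  b12=1 t=4,i=0
  .#.##|#  b11=1 t=1,i=1
  .#.#.|.  b10=0 t=3,i=2
  .#..#|#  b9=1 t=0,i=2
  .#...|#  b8=1 t=3,i=4
  ..###|.  b7=0 t=2,i=0
  ..##.|#  b6=1 t=0,i=4
  ..#.#|#  b5=1 t=1,i=0
  ..#..|.  b4=0 t=0,i=1
  ...##|#  b3=1 t=3,i=6
  ...#.|#  b2=1 t=0,i=0
  ....#|#  b1=1 t=2,i=7
  .....|.  b0=0 t=2,i=6
  bits 00111100100010001111101101101110 = 1015610222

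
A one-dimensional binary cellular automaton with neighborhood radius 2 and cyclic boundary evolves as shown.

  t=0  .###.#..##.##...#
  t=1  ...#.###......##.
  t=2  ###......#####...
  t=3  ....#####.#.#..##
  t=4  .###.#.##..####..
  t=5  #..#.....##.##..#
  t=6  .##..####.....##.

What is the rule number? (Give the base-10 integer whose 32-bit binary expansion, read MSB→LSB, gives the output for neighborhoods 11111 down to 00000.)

  #####|.  b31=0 t=2,i=11
  ####.|#  b30=1 t=2,i=12
  ###.#|#  b29=1 t=0,i=3
  ###..|.  b28=0 t=1,i=7
  ##.##|.  b27=0 t=0,i=10
  ##.#.|.  b26=0 t=0,i=4
  ##..#|#  b25=1 t=4,i=9
  ##...|.  b24=0 t=0,i=13
  #.###|.  b23=0 t=0,i=1
  #.##.|.  b22=0 t=0,i=11
  #.#.#|.  b21=0 t=3,i=10
  #.#..|#  b20=1 t=0,i=5
  #..##|#  b19=1 t=0,i=7
  #..#.|#  b18=1 t=5,i=2
  #...#|#  b17=1 t=0,i=14
  #....|#  b16=1 t=1,i=0
  .####|#  b15=1 t=2,i=10
  .###.|.  b14=0 t=0,i=2
  .##.#|.  b13=0 t=0,i=9
  .##..|.  b12=0 t=0,i=12
  .#.##|.  b11=0 t=0,i=0
  .#.#.|#  b10=1 t=3,i=11
  .#..#|#  b9=1 t=0,i=6
  .#...|.  b8=0 t=5,i=4
  ..###|.  b7=0 t=2,i=0
  ..##.|.  b6=0 t=0,i=8
  ..#.#|.  b5=0 t=0,i=16
  ..#..|.  b4=0 t=5,i=3
  ...##|#  b3=1 t=1,i=13
  ...#.|#  b2=1 t=0,i=15
  ....#|#  b1=1 t=1,i=1
  .....|#  b0=1 t=1,i=10
  bits 01100010000111111000011000001111 = 1646233103

1646233103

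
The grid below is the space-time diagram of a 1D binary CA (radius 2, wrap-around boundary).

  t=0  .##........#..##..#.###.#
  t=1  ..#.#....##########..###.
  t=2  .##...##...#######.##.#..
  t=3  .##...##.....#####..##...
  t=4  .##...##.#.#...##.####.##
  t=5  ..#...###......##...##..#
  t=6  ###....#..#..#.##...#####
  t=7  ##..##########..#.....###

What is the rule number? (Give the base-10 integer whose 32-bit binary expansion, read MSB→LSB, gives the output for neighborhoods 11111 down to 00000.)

3859640950

  nb #####: next=#  (t=1,i=11, bit31=1)
  nb ####.: next=#  (t=1,i=17, bit30=1)
  nb ###.#: next=#  (t=0,i=22, bit29=1)
  nb ###..: next=.  (t=1,i=18, bit28=0)
  nb ##.##: next=.  (t=2,i=18, bit27=0)
  nb ##.#.: next=#  (t=0,i=23, bit26=1)
  nb ##..#: next=#  (t=0,i=16, bit25=1)
  nb ##...: next=.  (t=0,i=3, bit24=0)
  nb #.###: next=.  (t=0,i=20, bit23=0)
  nb #.##.: next=.  (t=0,i=1, bit22=0)
  nb #.#.#: next=.  (t=0,i=24, bit21=0)
  nb #.#..: next=.  (t=1,i=4, bit20=0)
  nb #..##: next=#  (t=0,i=13, bit19=1)
  nb #..#.: next=#  (t=0,i=17, bit18=1)
  nb #...#: next=.  (t=1,i=0, bit17=0)
  nb #....: next=#  (t=0,i=4, bit16=1)
  nb .####: next=.  (t=1,i=10, bit15=0)
  nb .###.: next=#  (t=0,i=21, bit14=1)
  nb .##.#: next=#  (t=2,i=20, bit13=1)
  nb .##..: next=#  (t=0,i=2, bit12=1)
  nb .#.##: next=.  (t=0,i=0, bit11=0)
  nb .#.#.: next=.  (t=1,i=3, bit10=0)
  nb .#..#: next=#  (t=0,i=12, bit9=1)
  nb .#...: next=.  (t=1,i=5, bit8=0)
  nb ..###: next=.  (t=1,i=9, bit7=0)
  nb ..##.: next=#  (t=0,i=14, bit6=1)
  nb ..#.#: next=#  (t=0,i=18, bit5=1)
  nb ..#..: next=#  (t=0,i=11, bit4=1)
  nb ...##: next=.  (t=1,i=8, bit3=0)
  nb ...#.: next=#  (t=0,i=10, bit2=1)
  nb ....#: next=#  (t=0,i=9, bit1=1)
  nb .....: next=.  (t=0,i=5, bit0=0)
  bits 11100110000011010111001001110110 = 3859640950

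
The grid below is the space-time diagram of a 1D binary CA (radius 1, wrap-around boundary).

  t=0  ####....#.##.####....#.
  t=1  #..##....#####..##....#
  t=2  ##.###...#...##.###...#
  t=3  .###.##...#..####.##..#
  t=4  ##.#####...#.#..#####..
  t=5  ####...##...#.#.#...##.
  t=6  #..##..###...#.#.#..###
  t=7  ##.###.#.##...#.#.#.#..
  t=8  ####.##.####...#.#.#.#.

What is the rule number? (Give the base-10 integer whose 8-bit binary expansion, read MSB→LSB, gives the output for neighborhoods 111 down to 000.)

  ###|.  b7=0 t=0,i=1
  ##.|#  b6=1 t=0,i=3
  #.#|#  b5=1 t=0,i=9
  #..|#  b4=1 t=0,i=4
  .##|#  b3=1 t=0,i=0
  .#.|.  b2=0 t=0,i=8
  ..#|.  b1=0 t=0,i=7
  ...|.  b0=0 t=0,i=5
  bits 01111000 = 120

120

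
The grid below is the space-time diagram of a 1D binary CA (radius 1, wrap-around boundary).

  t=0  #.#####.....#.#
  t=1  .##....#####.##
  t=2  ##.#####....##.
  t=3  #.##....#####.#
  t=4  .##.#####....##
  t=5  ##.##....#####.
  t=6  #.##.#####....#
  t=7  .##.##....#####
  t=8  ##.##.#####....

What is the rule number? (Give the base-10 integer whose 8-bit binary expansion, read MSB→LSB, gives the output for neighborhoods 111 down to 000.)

  [7] ### => .  t=0,i=3
  [6] ##. => .  t=0,i=0
  [5] #.# => #  t=0,i=1
  [4] #.. => #  t=0,i=7
  [3] .## => #  t=0,i=2
  [2] .#. => .  t=0,i=12
  [1] ..# => #  t=0,i=11
  [0] ... => #  t=0,i=8
  bits 00111011 = 59

59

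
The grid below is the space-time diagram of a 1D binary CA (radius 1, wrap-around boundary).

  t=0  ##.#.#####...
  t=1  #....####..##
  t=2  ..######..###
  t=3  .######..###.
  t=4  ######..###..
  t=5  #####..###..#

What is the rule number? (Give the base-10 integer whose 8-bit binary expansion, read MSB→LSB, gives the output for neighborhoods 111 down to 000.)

  nb ###: next=#  (t=0,i=6, bit7=1)
  nb ##.: next=.  (t=0,i=1, bit6=0)
  nb #.#: next=.  (t=0,i=2, bit5=0)
  nb #..: next=.  (t=0,i=10, bit4=0)
  nb .##: next=#  (t=0,i=0, bit3=1)
  nb .#.: next=.  (t=0,i=3, bit2=0)
  nb ..#: next=#  (t=0,i=12, bit1=1)
  nb ...: next=#  (t=0,i=11, bit0=1)
  bits 10001011 = 139

139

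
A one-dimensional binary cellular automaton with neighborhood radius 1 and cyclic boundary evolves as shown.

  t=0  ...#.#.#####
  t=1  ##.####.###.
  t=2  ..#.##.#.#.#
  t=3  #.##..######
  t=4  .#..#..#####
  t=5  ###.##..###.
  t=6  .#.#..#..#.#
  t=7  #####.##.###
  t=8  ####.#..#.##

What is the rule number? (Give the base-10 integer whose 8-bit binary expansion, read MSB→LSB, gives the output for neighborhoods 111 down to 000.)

  ###|#  b7=1 t=0,i=8
  ##.|.  b6=0 t=0,i=11
  #.#|#  b5=1 t=0,i=4
  #..|#  b4=1 t=0,i=0
  .##|.  b3=0 t=0,i=7
  .#.|#  b2=1 t=0,i=3
  ..#|.  b1=0 t=0,i=2
  ...|#  b0=1 t=0,i=1
  bits 10110101 = 181

181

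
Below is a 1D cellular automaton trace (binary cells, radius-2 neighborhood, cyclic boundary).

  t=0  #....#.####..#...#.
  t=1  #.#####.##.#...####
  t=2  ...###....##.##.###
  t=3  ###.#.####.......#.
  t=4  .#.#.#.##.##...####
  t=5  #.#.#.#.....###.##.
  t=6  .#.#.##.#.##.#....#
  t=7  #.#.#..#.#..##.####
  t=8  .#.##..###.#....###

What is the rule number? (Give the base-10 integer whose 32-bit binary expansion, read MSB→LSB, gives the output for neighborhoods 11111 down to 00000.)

  [31] ##### => #  t=1,i=4
  [30] ####. => #  t=0,i=9
  [29] ###.# => .  t=1,i=0
  [28] ###.. => .  t=0,i=10
  [27] ##.## => .  t=1,i=1
  [26] ##.#. => #  t=1,i=10
  [25] ##..# => #  t=0,i=11
  [24] ##... => #  t=2,i=0
  [23] #.### => .  t=0,i=7
  [22] #.##. => .  t=1,i=8
  [21] #.#.# => .  t=3,i=4
  [20] #.#.. => #  t=0,i=0
  [19] #..## => #  t=7,i=11
  [18] #..#. => .  t=0,i=12
  [17] #...# => #  t=0,i=15
  [16] #.... => #  t=0,i=2
  [15] .#### => #  t=0,i=8
  [14] .###. => #  t=2,i=4
  [13] .##.# => .  t=1,i=9
  [12] .##.. => .  t=4,i=11
  [11] .#.## => #  t=0,i=6
  [10] .#.#. => #  t=0,i=18
  [9] .#..# => .  t=7,i=5
  [8] .#... => .  t=0,i=1
  [7] ..### => .  t=1,i=15
  [6] ..##. => .  t=2,i=10
  [5] ..#.# => #  t=0,i=5
  [4] ..#.. => .  t=0,i=13
  [3] ...## => #  t=1,i=14
  [2] ...#. => #  t=0,i=4
  [1] ....# => #  t=0,i=3
  [0] ..... => .  t=3,i=12
  bits 11000111000110111100110000101110 = 3340487726

3340487726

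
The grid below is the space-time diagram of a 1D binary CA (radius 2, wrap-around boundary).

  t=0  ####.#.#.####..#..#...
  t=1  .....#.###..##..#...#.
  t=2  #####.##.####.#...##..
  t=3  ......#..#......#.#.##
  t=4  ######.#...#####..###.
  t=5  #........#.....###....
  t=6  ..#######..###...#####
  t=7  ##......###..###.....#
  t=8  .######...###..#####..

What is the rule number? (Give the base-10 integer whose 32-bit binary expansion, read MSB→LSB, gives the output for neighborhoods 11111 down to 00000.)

334170695

  ##### -> .   bit 31 = 0  t=2,i=2
  ####. -> .   bit 30 = 0  t=0,i=2
  ###.# -> .   bit 29 = 0  t=0,i=3
  ###.. -> #   bit 28 = 1  t=0,i=12
  ##.## -> .   bit 27 = 0  t=2,i=5
  ##.#. -> .   bit 26 = 0  t=0,i=4
  ##..# -> #   bit 25 = 1  t=0,i=13
  ##... -> #   bit 24 = 1  t=3,i=0
  #.### -> #   bit 23 = 1  t=0,i=9
  #.##. -> #   bit 22 = 1  t=2,i=6
  #.#.# -> #   bit 21 = 1  t=0,i=5
  #.#.. -> .   bit 20 = 0  t=2,i=14
  #..## -> #   bit 19 = 1  t=1,i=11
  #..#. -> .   bit 18 = 0  t=0,i=14
  #...# -> #   bit 17 = 1  t=0,i=20
  #.... -> #   bit 16 = 1  t=1,i=0
  .#### -> .   bit 15 = 0  t=0,i=1
  .###. -> .   bit 14 = 0  t=1,i=8
  .##.# -> .   bit 13 = 0  t=2,i=7
  .##.. -> .   bit 12 = 0  t=1,i=13
  .#.## -> #   bit 11 = 1  t=0,i=8
  .#.#. -> .   bit 10 = 0  t=0,i=6
  .#..# -> #   bit 9 = 1  t=0,i=16
  .#... -> .   bit 8 = 0  t=0,i=19
  ..### -> .   bit 7 = 0  t=0,i=0
  ..##. -> #   bit 6 = 1  t=1,i=12
  ..#.# -> .   bit 5 = 0  t=1,i=5
  ..#.. -> .   bit 4 = 0  t=0,i=15
  ...## -> .   bit 3 = 0  t=0,i=21
  ...#. -> #   bit 2 = 1  t=1,i=4
  ....# -> #   bit 1 = 1  t=1,i=3
  ..... -> #   bit 0 = 1  t=1,i=1
  bits 00010011111010110000101001000111 = 334170695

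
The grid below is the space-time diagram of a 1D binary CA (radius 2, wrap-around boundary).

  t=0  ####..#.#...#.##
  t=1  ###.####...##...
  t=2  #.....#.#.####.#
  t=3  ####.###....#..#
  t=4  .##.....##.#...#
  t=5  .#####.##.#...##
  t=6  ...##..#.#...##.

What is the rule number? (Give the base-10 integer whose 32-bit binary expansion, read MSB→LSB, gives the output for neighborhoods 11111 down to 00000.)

3343193325

  ##### -> #   bit 31 = 1  t=0,i=0
  ####. -> #   bit 30 = 1  t=0,i=2
  ###.# -> .   bit 29 = 0  t=1,i=2
  ###.. -> .   bit 28 = 0  t=0,i=3
  ##.## -> .   bit 27 = 0  t=1,i=3
  ##.#. -> #   bit 26 = 1  t=4,i=10
  ##..# -> #   bit 25 = 1  t=0,i=4
  ##... -> #   bit 24 = 1  t=1,i=8
  #.### -> .   bit 23 = 0  t=0,i=14
  #.##. -> #   bit 22 = 1  t=2,i=15
  #.#.# -> .   bit 21 = 0  t=2,i=8
  #.#.. -> .   bit 20 = 0  t=0,i=8
  #..## -> .   bit 19 = 0  t=3,i=14
  #..#. -> #   bit 18 = 1  t=0,i=5
  #...# -> .   bit 17 = 0  t=0,i=10
  #.... -> #   bit 16 = 1  t=2,i=2
  .#### -> .   bit 15 = 0  t=0,i=15
  .###. -> .   bit 14 = 0  t=1,i=1
  .##.# -> .   bit 13 = 0  t=4,i=9
  .##.. -> #   bit 12 = 1  t=1,i=12
  .#.## -> .   bit 11 = 0  t=0,i=13
  .#.#. -> #   bit 10 = 1  t=0,i=7
  .#..# -> .   bit 9 = 0  t=3,i=13
  .#... -> .   bit 8 = 0  t=0,i=9
  ..### -> #   bit 7 = 1  t=1,i=0
  ..##. -> #   bit 6 = 1  t=1,i=11
  ..#.# -> #   bit 5 = 1  t=0,i=6
  ..#.. -> .   bit 4 = 0  t=3,i=12
  ...## -> #   bit 3 = 1  t=1,i=10
  ...#. -> #   bit 2 = 1  t=0,i=11
  ....# -> .   bit 1 = 0  t=2,i=4
  ..... -> #   bit 0 = 1  t=2,i=3
  bits 11000111010001010001010011101101 = 3343193325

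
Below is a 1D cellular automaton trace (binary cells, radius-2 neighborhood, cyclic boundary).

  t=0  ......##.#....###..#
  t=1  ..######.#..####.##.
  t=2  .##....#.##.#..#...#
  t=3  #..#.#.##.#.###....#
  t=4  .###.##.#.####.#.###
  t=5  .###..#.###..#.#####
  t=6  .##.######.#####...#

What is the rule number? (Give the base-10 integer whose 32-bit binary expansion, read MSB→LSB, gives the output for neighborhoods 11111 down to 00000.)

  nb #####: next=.  (t=1,i=4, bit31=0)
  nb ####.: next=.  (t=1,i=6, bit30=0)
  nb ###.#: next=#  (t=1,i=7, bit29=1)
  nb ###..: next=.  (t=0,i=16, bit28=0)
  nb ##.##: next=.  (t=1,i=16, bit27=0)
  nb ##.#.: next=.  (t=0,i=8, bit26=0)
  nb ##..#: next=#  (t=0,i=17, bit25=1)
  nb ##...: next=#  (t=1,i=19, bit24=1)
  nb #.###: next=#  (t=3,i=12, bit23=1)
  nb #.##.: next=.  (t=1,i=17, bit22=0)
  nb #.#.#: next=#  (t=3,i=5, bit21=1)
  nb #.#..: next=#  (t=0,i=9, bit20=1)
  nb #..##: next=.  (t=1,i=11, bit19=0)
  nb #..#.: next=#  (t=0,i=18, bit18=1)
  nb #...#: next=.  (t=1,i=0, bit17=0)
  nb #....: next=.  (t=0,i=1, bit16=0)
  nb .####: next=.  (t=1,i=3, bit15=0)
  nb .###.: next=#  (t=0,i=15, bit14=1)
  nb .##.#: next=#  (t=0,i=7, bit13=1)
  nb .##..: next=.  (t=1,i=18, bit12=0)
  nb .#.##: next=#  (t=2,i=0, bit11=1)
  nb .#.#.: next=.  (t=3,i=4, bit10=0)
  nb .#..#: next=#  (t=1,i=10, bit9=1)
  nb .#...: next=.  (t=0,i=0, bit8=0)
  nb ..###: next=#  (t=0,i=14, bit7=1)
  nb ..##.: next=#  (t=0,i=6, bit6=1)
  nb ..#.#: next=#  (t=2,i=7, bit5=1)
  nb ..#..: next=.  (t=0,i=19, bit4=0)
  nb ...##: next=#  (t=0,i=5, bit3=1)
  nb ...#.: next=.  (t=2,i=6, bit2=0)
  nb ....#: next=#  (t=0,i=4, bit1=1)
  nb .....: next=#  (t=0,i=2, bit0=1)
  bits 00100011101101000110101011101011 = 599026411

599026411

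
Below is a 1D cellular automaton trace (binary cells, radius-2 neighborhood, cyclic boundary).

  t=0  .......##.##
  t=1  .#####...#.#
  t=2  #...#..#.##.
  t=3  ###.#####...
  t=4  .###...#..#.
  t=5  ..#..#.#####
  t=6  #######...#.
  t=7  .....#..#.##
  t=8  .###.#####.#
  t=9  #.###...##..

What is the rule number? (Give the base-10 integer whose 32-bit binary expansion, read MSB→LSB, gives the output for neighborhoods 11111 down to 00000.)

  ##### -> .   bit 31 = 0  t=1,i=3
  ####. -> #   bit 30 = 1  t=1,i=4
  ###.# -> #   bit 29 = 1  t=3,i=2
  ###.. -> .   bit 28 = 0  t=1,i=5
  ##.## -> #   bit 27 = 1  t=0,i=9
  ##.#. -> .   bit 26 = 0  t=2,i=11
  ##..# -> #   bit 25 = 1  t=5,i=0
  ##... -> .   bit 24 = 0  t=0,i=0
  #.### -> .   bit 23 = 0  t=1,i=1
  #.##. -> .   bit 22 = 0  t=0,i=10
  #.#.# -> .   bit 21 = 0  t=1,i=11
  #.#.. -> #   bit 20 = 1  t=2,i=0
  #..## -> .   bit 19 = 0  t=4,i=0
  #..#. -> #   bit 18 = 1  t=2,i=6
  #...# -> #   bit 17 = 1  t=1,i=7
  #.... -> #   bit 16 = 1  t=0,i=1
  .#### -> .   bit 15 = 0  t=1,i=2
  .###. -> #   bit 14 = 1  t=3,i=1
  .##.# -> .   bit 13 = 0  t=0,i=8
  .##.. -> #   bit 12 = 1  t=0,i=11
  .#.## -> #   bit 11 = 1  t=1,i=0
  .#.#. -> #   bit 10 = 1  t=1,i=10
  .#..# -> #   bit 9 = 1  t=2,i=5
  .#... -> #   bit 8 = 1  t=2,i=1
  ..### -> .   bit 7 = 0  t=3,i=0
  ..##. -> .   bit 6 = 0  t=0,i=7
  ..#.# -> #   bit 5 = 1  t=1,i=9
  ..#.. -> #   bit 4 = 1  t=2,i=4
  ...## -> .   bit 3 = 0  t=0,i=6
  ...#. -> .   bit 2 = 0  t=1,i=8
  ....# -> #   bit 1 = 1  t=0,i=5
  ..... -> #   bit 0 = 1  t=0,i=2
  bits 01101010000101110101111100110011 = 1779916595

1779916595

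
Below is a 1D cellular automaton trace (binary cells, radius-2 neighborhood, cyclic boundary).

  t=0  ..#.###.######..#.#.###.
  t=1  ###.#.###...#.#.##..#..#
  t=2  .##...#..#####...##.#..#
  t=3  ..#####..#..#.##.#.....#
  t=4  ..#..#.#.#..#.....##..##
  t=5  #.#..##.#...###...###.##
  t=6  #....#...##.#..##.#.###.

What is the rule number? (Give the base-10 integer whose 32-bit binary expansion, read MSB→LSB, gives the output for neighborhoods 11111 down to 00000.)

  ##### -> .   bit 31 = 0  t=0,i=10
  ####. -> #   bit 30 = 1  t=0,i=12
  ###.# -> #   bit 29 = 1  t=0,i=6
  ###.. -> .   bit 28 = 0  t=0,i=13
  ##.## -> #   bit 27 = 1  t=0,i=7
  ##.#. -> .   bit 26 = 0  t=1,i=3
  ##..# -> #   bit 25 = 1  t=0,i=14
  ##... -> #   bit 24 = 1  t=0,i=23
  #.### -> #   bit 23 = 1  t=0,i=4
  #.##. -> .   bit 22 = 0  t=1,i=16
  #.#.# -> .   bit 21 = 0  t=0,i=18
  #.#.. -> .   bit 20 = 0  t=2,i=20
  #..## -> .   bit 19 = 0  t=1,i=22
  #..#. -> .   bit 18 = 0  t=0,i=15
  #...# -> #   bit 17 = 1  t=0,i=0
  #.... -> #   bit 16 = 1  t=3,i=19
  .#### -> .   bit 15 = 0  t=0,i=9
  .###. -> .   bit 14 = 0  t=0,i=5
  .##.# -> .   bit 13 = 0  t=2,i=18
  .##.. -> #   bit 12 = 1  t=1,i=17
  .#.## -> .   bit 11 = 0  t=0,i=3
  .#.#. -> #   bit 10 = 1  t=0,i=17
  .#..# -> .   bit 9 = 0  t=1,i=21
  .#... -> #   bit 8 = 1  t=3,i=18
  ..### -> #   bit 7 = 1  t=1,i=23
  ..##. -> #   bit 6 = 1  t=2,i=17
  ..#.# -> #   bit 5 = 1  t=0,i=2
  ..#.. -> #   bit 4 = 1  t=1,i=20
  ...## -> .   bit 3 = 0  t=2,i=16
  ...#. -> #   bit 2 = 1  t=0,i=1
  ....# -> .   bit 1 = 0  t=3,i=21
  ..... -> .   bit 0 = 0  t=3,i=20
  bits 01101011100000110001010111110100 = 1803752948

1803752948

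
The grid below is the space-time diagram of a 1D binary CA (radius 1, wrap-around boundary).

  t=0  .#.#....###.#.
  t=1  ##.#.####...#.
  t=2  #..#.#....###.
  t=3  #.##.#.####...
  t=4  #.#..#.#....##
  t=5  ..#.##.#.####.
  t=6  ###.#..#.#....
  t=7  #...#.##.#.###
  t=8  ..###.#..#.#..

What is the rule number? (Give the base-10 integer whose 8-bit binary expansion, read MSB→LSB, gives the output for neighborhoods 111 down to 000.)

  ###|.  b7=0 t=0,i=9
  ##.|.  b6=0 t=0,i=10
  #.#|.  b5=0 t=0,i=2
  #..|.  b4=0 t=0,i=4
  .##|#  b3=1 t=0,i=8
  .#.|#  b2=1 t=0,i=1
  ..#|#  b1=1 t=0,i=0
  ...|#  b0=1 t=0,i=5
  bits 00001111 = 15

15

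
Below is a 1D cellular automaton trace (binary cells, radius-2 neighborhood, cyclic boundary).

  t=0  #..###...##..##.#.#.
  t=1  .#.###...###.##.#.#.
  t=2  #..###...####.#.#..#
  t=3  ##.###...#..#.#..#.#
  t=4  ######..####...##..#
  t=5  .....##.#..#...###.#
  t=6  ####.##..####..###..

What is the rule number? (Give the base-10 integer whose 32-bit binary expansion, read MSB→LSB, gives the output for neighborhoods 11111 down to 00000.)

  [31] ##### => .  t=4,i=1
  [30] ####. => .  t=2,i=11
  [29] ###.# => #  t=1,i=11
  [28] ###.. => #  t=0,i=5
  [27] ##.## => #  t=1,i=12
  [26] ##.#. => .  t=0,i=15
  [25] ##..# => #  t=0,i=11
  [24] ##... => .  t=0,i=6
  [23] #.### => #  t=1,i=3
  [22] #.##. => .  t=1,i=13
  [21] #.#.# => #  t=0,i=16
  [20] #.#.. => .  t=0,i=0
  [19] #..## => .  t=0,i=2
  [18] #..#. => #  t=1,i=0
  [17] #...# => .  t=0,i=7
  [16] #.... => #  t=5,i=1
  [15] .#### => .  t=2,i=10
  [14] .###. => #  t=0,i=4
  [13] .##.# => #  t=0,i=14
  [12] .##.. => #  t=0,i=10
  [11] .#.## => .  t=1,i=2
  [10] .#.#. => .  t=0,i=17
  [9] .#..# => #  t=0,i=1
  [8] .#... => #  t=5,i=0
  [7] ..### => #  t=0,i=3
  [6] ..##. => #  t=0,i=9
  [5] ..#.# => .  t=1,i=1
  [4] ..#.. => #  t=3,i=9
  [3] ...## => .  t=0,i=8
  [2] ...#. => #  t=3,i=8
  [1] ....# => #  t=5,i=3
  [0] ..... => #  t=5,i=2
  bits 00111010101001010111001111010111 = 983921623

983921623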